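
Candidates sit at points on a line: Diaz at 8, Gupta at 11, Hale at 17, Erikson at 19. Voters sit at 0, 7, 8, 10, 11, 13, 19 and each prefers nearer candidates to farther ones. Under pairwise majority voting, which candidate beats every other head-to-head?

Gupta

With single-peaked preferences on a line, the Condorcet winner is the candidate closest to the median voter.
The median voter (position 10) is closest to Gupta at 11.
Check: Gupta vs Diaz — voters closer to Gupta: 4 of 7.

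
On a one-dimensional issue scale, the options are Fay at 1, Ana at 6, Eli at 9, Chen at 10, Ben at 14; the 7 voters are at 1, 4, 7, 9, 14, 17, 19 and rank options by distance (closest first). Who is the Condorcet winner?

Eli

With single-peaked preferences on a line, the Condorcet winner is the candidate closest to the median voter.
The median voter (position 9) is closest to Eli at 9.
Check: Eli vs Chen — voters closer to Eli: 4 of 7.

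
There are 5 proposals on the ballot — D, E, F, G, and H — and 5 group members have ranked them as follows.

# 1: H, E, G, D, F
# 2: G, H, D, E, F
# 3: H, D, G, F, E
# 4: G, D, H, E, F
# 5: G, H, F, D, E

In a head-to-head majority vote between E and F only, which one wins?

E

Ballots ranking E above F: 3.
Ballots ranking F above E: 2.
E wins the head-to-head, 3–2.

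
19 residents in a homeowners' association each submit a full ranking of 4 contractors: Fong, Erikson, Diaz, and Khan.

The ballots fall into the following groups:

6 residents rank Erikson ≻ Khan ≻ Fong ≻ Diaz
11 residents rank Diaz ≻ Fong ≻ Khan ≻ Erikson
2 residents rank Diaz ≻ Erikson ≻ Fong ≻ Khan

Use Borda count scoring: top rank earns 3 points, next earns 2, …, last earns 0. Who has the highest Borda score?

Diaz

Borda scores:
  Fong: 6·1 + 11·2 + 2·1 = 30
  Erikson: 6·3 + 11·0 + 2·2 = 22
  Diaz: 6·0 + 11·3 + 2·3 = 39
  Khan: 6·2 + 11·1 + 2·0 = 23
Diaz has the highest total.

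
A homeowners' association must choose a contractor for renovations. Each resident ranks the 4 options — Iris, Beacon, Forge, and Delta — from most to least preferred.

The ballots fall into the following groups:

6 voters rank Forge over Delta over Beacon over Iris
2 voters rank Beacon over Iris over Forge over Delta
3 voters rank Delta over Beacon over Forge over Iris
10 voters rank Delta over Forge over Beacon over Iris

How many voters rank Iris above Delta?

2

Ballots ranking Iris above Delta: 2.
Ballots ranking Delta above Iris: 6+3+10 = 19.
So 2 of 21 voters prefer Iris to Delta.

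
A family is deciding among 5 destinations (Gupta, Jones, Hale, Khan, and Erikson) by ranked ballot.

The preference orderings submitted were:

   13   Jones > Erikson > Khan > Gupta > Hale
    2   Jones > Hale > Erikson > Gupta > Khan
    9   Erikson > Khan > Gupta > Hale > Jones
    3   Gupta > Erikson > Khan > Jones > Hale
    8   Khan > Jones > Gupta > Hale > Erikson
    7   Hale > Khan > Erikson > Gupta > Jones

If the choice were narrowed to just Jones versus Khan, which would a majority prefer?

Ballots ranking Jones above Khan: 13+2 = 15.
Ballots ranking Khan above Jones: 9+3+8+7 = 27.
Khan wins the head-to-head, 27–15.

Khan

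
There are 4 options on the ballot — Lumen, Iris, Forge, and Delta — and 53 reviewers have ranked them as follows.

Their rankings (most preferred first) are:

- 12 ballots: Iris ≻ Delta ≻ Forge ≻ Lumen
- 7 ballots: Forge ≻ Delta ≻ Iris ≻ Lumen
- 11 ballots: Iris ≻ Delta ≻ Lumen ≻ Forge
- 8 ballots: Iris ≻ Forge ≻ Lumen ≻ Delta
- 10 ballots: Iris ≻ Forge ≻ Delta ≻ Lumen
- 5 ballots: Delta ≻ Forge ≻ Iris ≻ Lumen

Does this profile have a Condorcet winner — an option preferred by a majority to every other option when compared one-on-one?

Head-to-head results (53 voters total):
Lumen vs Iris: Iris wins 53–0.
Lumen vs Forge: Forge wins 42–11.
Lumen vs Delta: Delta wins 45–8.
Iris vs Forge: Iris wins 41–12.
Iris vs Delta: Iris wins 41–12.
Forge vs Delta: Delta wins 28–25.
Iris beats each rival — Lumen (53–0), Forge (41–12), Delta (41–12) — so Iris is the Condorcet winner.

Yes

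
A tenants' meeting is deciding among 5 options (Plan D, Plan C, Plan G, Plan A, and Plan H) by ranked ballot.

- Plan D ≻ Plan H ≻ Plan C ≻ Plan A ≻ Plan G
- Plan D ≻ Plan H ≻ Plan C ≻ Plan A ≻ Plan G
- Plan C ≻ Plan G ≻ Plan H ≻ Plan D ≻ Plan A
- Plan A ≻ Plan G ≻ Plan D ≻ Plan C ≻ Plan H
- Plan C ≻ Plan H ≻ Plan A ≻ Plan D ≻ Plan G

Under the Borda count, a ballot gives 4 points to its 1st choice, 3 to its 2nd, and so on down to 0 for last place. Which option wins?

Plan C

Borda scores:
  Plan D: 4 + 4 + 1 + 2 + 1 = 12
  Plan C: 2 + 2 + 4 + 1 + 4 = 13
  Plan G: 0 + 0 + 3 + 3 + 0 = 6
  Plan A: 1 + 1 + 0 + 4 + 2 = 8
  Plan H: 3 + 3 + 2 + 0 + 3 = 11
Plan C has the highest total.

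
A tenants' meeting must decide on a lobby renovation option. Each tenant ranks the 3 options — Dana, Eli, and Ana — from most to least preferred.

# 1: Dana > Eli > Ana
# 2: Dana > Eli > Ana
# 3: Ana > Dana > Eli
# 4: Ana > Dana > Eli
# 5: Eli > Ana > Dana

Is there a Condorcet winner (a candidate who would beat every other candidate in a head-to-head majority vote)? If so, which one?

None — there is no Condorcet winner

Head-to-head results (5 voters total):
Dana vs Eli: Dana wins 4–1.
Dana vs Ana: Ana wins 3–2.
Eli vs Ana: Eli wins 3–2.
No candidate beats all others: Dana beats Eli beats Ana beats Dana, a majority cycle.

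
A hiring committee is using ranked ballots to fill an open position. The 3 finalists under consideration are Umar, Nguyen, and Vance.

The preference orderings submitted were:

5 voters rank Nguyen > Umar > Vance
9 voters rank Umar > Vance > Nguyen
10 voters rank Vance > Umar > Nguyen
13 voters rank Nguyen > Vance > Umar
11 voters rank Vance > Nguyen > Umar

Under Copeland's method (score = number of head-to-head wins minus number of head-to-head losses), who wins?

Vance

Pairwise results:
  Umar vs Nguyen: Nguyen wins 29–19.
  Umar vs Vance: Vance wins 34–14.
  Nguyen vs Vance: Vance wins 30–18.
Copeland scores (wins − losses):
  Umar: 0 − 2 = -2
  Nguyen: 1 − 1 = 0
  Vance: 2 − 0 = 2
Vance has the best Copeland score.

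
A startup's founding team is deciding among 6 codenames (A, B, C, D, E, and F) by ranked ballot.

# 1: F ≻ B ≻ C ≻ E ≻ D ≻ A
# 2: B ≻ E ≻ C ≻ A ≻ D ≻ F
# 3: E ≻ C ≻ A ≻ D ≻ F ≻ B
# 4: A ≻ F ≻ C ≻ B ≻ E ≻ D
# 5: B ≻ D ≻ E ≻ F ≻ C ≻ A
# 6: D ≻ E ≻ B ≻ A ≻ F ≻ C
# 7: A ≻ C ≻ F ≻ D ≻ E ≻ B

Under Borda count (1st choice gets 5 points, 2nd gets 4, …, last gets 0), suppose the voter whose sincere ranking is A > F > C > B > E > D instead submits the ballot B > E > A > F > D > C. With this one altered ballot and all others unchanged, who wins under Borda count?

E

Borda totals with the altered ballot: A 15, B 22, C 15, D 16, E 23, F 14.
The winner is unchanged: still E.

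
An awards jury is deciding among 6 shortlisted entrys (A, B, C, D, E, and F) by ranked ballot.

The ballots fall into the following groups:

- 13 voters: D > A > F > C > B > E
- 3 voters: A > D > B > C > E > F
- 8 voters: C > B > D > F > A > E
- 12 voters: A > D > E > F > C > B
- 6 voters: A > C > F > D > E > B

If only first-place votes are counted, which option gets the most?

First-place vote totals:
  A: 21
  B: 0
  C: 8
  D: 13
  E: 0
  F: 0
A has the most first-place votes.

A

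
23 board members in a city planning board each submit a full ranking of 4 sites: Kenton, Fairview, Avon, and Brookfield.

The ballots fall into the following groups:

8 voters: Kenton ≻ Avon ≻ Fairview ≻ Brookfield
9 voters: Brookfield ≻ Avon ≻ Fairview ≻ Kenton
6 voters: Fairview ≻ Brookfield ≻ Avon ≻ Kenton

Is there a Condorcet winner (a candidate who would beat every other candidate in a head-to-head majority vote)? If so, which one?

There is no Condorcet winner

Head-to-head results (23 voters total):
Kenton vs Fairview: Fairview wins 15–8.
Kenton vs Avon: Avon wins 15–8.
Kenton vs Brookfield: Brookfield wins 15–8.
Fairview vs Avon: Avon wins 17–6.
Fairview vs Brookfield: Fairview wins 14–9.
Avon vs Brookfield: Brookfield wins 15–8.
No candidate beats all others: Fairview beats Brookfield beats Avon beats Fairview, a majority cycle.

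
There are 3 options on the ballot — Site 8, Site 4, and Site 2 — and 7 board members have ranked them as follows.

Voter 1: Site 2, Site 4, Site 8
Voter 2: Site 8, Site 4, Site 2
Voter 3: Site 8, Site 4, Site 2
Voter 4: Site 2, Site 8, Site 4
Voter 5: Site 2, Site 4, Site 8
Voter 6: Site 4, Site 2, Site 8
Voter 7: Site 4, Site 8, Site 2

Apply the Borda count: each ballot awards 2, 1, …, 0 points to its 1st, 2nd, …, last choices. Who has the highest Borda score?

Site 4

Borda scores:
  Site 8: 0 + 2 + 2 + 1 + 0 + 0 + 1 = 6
  Site 4: 1 + 1 + 1 + 0 + 1 + 2 + 2 = 8
  Site 2: 2 + 0 + 0 + 2 + 2 + 1 + 0 = 7
Site 4 has the highest total.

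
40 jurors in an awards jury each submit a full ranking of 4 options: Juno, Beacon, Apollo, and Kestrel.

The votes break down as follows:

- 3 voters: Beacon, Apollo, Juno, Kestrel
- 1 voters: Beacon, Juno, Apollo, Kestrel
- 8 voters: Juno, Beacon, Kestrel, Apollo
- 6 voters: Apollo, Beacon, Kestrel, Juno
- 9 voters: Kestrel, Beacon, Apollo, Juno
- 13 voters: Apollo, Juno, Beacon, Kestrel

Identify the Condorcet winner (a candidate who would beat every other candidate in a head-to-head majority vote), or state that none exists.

None — there is no Condorcet winner

Head-to-head results (40 voters total):
Juno vs Beacon: Juno wins 21–19.
Juno vs Apollo: Apollo wins 31–9.
Juno vs Kestrel: Juno wins 25–15.
Beacon vs Apollo: Beacon wins 21–19.
Beacon vs Kestrel: Beacon wins 31–9.
Apollo vs Kestrel: Apollo wins 23–17.
No candidate beats all others: Juno beats Beacon beats Apollo beats Juno, a majority cycle.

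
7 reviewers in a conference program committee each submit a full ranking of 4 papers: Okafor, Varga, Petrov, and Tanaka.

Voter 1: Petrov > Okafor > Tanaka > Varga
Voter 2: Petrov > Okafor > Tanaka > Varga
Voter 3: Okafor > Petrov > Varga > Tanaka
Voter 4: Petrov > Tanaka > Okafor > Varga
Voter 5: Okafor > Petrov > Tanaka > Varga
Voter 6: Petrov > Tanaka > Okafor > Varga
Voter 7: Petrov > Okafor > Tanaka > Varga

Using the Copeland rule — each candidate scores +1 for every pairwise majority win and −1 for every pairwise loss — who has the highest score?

Petrov

Pairwise results:
  Okafor vs Varga: Okafor wins 7–0.
  Okafor vs Petrov: Petrov wins 5–2.
  Okafor vs Tanaka: Okafor wins 5–2.
  Varga vs Petrov: Petrov wins 7–0.
  Varga vs Tanaka: Tanaka wins 6–1.
  Petrov vs Tanaka: Petrov wins 7–0.
Copeland scores (wins − losses):
  Okafor: 2 − 1 = 1
  Varga: 0 − 3 = -3
  Petrov: 3 − 0 = 3
  Tanaka: 1 − 2 = -1
Petrov has the best Copeland score.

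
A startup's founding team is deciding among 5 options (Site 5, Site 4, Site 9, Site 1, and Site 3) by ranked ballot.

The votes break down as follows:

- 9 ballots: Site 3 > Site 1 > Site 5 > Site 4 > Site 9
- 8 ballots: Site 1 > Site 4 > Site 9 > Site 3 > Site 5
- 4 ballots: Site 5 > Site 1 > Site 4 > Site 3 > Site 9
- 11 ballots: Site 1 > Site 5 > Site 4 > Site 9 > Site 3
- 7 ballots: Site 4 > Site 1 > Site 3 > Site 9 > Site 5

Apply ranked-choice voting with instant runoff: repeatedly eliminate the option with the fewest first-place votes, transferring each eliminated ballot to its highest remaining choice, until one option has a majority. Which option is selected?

Site 1

Round 1: Site 1 19, Site 3 9, Site 4 7, Site 5 4, Site 9 0. Site 9 has the fewest and is eliminated.
Round 2: Site 1 19, Site 3 9, Site 4 7, Site 5 4. Site 5 has the fewest and is eliminated.
Round 3: Site 1 23, Site 3 9, Site 4 7. Site 1 has a majority.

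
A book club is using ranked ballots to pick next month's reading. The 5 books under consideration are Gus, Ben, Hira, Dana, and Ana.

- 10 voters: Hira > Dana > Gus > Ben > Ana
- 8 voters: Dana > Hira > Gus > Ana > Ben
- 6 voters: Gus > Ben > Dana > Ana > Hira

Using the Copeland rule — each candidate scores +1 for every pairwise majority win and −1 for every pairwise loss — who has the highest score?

Pairwise results:
  Gus vs Ben: Gus wins 24–0.
  Gus vs Hira: Hira wins 18–6.
  Gus vs Dana: Dana wins 18–6.
  Gus vs Ana: Gus wins 24–0.
  Ben vs Hira: Hira wins 18–6.
  Ben vs Dana: Dana wins 18–6.
  Ben vs Ana: Ben wins 16–8.
  Hira vs Dana: Dana wins 14–10.
  Hira vs Ana: Hira wins 18–6.
  Dana vs Ana: Dana wins 24–0.
Copeland scores (wins − losses):
  Gus: 2 − 2 = 0
  Ben: 1 − 3 = -2
  Hira: 3 − 1 = 2
  Dana: 4 − 0 = 4
  Ana: 0 − 4 = -4
Dana has the best Copeland score.

Dana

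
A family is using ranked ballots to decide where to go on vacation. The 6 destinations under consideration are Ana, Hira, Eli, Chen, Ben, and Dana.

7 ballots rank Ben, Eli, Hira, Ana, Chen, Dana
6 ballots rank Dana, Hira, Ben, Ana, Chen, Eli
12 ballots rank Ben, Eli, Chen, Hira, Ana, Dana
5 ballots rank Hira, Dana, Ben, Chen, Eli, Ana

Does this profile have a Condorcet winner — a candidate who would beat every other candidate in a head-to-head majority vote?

Yes

Head-to-head results (30 voters total):
Ana vs Hira: Hira wins 30–0.
Ana vs Eli: Eli wins 24–6.
Ana vs Chen: Chen wins 17–13.
Ana vs Ben: Ben wins 30–0.
Ana vs Dana: Ana wins 19–11.
Hira vs Eli: Eli wins 19–11.
Hira vs Chen: Hira wins 18–12.
Hira vs Ben: Ben wins 19–11.
Hira vs Dana: Hira wins 24–6.
Eli vs Chen: Eli wins 19–11.
Eli vs Ben: Ben wins 30–0.
Eli vs Dana: Eli wins 19–11.
Chen vs Ben: Ben wins 30–0.
Chen vs Dana: Chen wins 19–11.
Ben vs Dana: Ben wins 19–11.
Ben beats each rival — Ana (30–0), Hira (19–11), Eli (30–0), Chen (30–0), Dana (19–11) — so Ben is the Condorcet winner.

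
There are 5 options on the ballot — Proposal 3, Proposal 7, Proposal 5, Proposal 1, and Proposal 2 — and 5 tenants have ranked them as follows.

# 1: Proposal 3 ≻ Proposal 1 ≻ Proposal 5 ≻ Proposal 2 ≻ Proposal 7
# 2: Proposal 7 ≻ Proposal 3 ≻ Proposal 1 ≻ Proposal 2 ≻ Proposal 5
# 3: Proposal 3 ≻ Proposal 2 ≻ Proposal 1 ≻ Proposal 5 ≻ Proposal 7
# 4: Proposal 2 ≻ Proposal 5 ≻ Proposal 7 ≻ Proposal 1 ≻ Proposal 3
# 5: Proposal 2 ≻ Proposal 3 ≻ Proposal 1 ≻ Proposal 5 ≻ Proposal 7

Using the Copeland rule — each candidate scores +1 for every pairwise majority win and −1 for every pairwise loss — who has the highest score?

Proposal 3

Pairwise results:
  Proposal 3 vs Proposal 7: Proposal 3 wins 3–2.
  Proposal 3 vs Proposal 5: Proposal 3 wins 4–1.
  Proposal 3 vs Proposal 1: Proposal 3 wins 4–1.
  Proposal 3 vs Proposal 2: Proposal 3 wins 3–2.
  Proposal 7 vs Proposal 5: Proposal 5 wins 4–1.
  Proposal 7 vs Proposal 1: Proposal 1 wins 3–2.
  Proposal 7 vs Proposal 2: Proposal 2 wins 4–1.
  Proposal 5 vs Proposal 1: Proposal 1 wins 4–1.
  Proposal 5 vs Proposal 2: Proposal 2 wins 4–1.
  Proposal 1 vs Proposal 2: Proposal 2 wins 3–2.
Copeland scores (wins − losses):
  Proposal 3: 4 − 0 = 4
  Proposal 7: 0 − 4 = -4
  Proposal 5: 1 − 3 = -2
  Proposal 1: 2 − 2 = 0
  Proposal 2: 3 − 1 = 2
Proposal 3 has the best Copeland score.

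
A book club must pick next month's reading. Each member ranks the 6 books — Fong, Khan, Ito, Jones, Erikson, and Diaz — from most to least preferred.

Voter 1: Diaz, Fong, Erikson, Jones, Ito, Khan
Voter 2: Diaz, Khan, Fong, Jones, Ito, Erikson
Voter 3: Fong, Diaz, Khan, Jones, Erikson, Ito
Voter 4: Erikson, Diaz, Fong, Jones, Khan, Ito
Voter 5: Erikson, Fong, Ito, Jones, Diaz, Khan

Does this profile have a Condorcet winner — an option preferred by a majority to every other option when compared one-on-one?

Yes

Head-to-head results (5 voters total):
Fong vs Khan: Fong wins 4–1.
Fong vs Ito: Fong wins 5–0.
Fong vs Jones: Fong wins 5–0.
Fong vs Erikson: Fong wins 3–2.
Fong vs Diaz: Diaz wins 3–2.
Khan vs Ito: Khan wins 3–2.
Khan vs Jones: Jones wins 3–2.
Khan vs Erikson: Erikson wins 3–2.
Khan vs Diaz: Diaz wins 5–0.
Ito vs Jones: Jones wins 4–1.
Ito vs Erikson: Erikson wins 4–1.
Ito vs Diaz: Diaz wins 4–1.
Jones vs Erikson: Erikson wins 3–2.
Jones vs Diaz: Diaz wins 4–1.
Erikson vs Diaz: Diaz wins 3–2.
Diaz beats each rival — Fong (3–2), Khan (5–0), Ito (4–1), Jones (4–1), Erikson (3–2) — so Diaz is the Condorcet winner.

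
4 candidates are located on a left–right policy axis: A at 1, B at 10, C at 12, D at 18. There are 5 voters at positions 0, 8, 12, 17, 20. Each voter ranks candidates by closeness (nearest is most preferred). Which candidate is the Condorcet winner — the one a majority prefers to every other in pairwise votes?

C

With single-peaked preferences on a line, the Condorcet winner is the candidate closest to the median voter.
The median voter (position 12) is closest to C at 12.
Check: C vs B — voters closer to C: 3 of 5.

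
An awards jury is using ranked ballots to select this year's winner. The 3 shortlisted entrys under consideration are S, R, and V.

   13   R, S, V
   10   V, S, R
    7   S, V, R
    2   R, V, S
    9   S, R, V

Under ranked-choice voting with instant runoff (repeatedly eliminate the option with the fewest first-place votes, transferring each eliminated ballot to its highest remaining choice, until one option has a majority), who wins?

S

Round 1: S 16, R 15, V 10. V has the fewest and is eliminated.
Round 2: S 26, R 15. S has a majority.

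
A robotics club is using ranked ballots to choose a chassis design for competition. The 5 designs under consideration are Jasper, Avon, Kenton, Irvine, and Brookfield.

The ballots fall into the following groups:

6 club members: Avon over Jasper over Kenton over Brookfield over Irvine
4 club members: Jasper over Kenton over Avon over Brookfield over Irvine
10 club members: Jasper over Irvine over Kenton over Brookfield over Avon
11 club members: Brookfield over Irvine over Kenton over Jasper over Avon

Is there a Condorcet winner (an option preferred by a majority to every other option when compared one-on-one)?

Yes

Head-to-head results (31 voters total):
Jasper vs Avon: Jasper wins 25–6.
Jasper vs Kenton: Jasper wins 20–11.
Jasper vs Irvine: Jasper wins 20–11.
Jasper vs Brookfield: Jasper wins 20–11.
Avon vs Kenton: Kenton wins 25–6.
Avon vs Irvine: Irvine wins 21–10.
Avon vs Brookfield: Brookfield wins 21–10.
Kenton vs Irvine: Irvine wins 21–10.
Kenton vs Brookfield: Kenton wins 20–11.
Irvine vs Brookfield: Brookfield wins 21–10.
Jasper beats each rival — Avon (25–6), Kenton (20–11), Irvine (20–11), Brookfield (20–11) — so Jasper is the Condorcet winner.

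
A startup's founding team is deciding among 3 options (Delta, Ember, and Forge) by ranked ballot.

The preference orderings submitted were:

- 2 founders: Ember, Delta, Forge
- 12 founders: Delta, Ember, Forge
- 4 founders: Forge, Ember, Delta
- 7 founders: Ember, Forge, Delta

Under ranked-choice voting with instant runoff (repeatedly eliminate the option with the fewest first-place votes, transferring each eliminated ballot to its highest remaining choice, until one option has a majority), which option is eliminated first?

Round 1: Delta 12, Ember 9, Forge 4. Forge has the fewest and is eliminated.
Round 2: Ember 13, Delta 12. Ember has a majority.

Forge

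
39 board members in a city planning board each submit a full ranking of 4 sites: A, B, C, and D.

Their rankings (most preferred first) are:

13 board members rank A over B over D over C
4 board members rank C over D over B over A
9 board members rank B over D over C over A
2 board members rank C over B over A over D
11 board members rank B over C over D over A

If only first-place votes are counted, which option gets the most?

First-place vote totals:
  A: 13
  B: 20
  C: 6
  D: 0
B has the most first-place votes.

B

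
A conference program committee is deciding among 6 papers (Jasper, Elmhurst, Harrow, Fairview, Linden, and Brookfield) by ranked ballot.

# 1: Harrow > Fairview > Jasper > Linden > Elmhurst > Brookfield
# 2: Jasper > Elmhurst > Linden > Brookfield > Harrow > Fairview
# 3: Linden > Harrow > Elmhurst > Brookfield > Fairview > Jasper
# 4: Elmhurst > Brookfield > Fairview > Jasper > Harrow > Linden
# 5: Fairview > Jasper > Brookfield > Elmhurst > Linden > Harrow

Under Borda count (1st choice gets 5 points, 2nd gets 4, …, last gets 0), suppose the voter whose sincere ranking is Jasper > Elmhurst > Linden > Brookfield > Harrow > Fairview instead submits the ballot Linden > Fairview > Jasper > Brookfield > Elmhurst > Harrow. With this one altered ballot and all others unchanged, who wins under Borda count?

Borda totals with the altered ballot: Jasper 12, Elmhurst 12, Harrow 10, Fairview 17, Linden 13, Brookfield 11.
The switch changes the winner from Elmhurst to Fairview.

Fairview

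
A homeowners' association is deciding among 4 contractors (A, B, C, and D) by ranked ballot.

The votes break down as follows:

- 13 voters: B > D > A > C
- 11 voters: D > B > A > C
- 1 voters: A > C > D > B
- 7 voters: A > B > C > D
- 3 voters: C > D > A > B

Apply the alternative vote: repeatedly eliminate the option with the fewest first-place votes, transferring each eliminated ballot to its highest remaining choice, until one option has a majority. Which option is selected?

Round 1: B 13, D 11, A 8, C 3. C has the fewest and is eliminated.
Round 2: D 14, B 13, A 8. A has the fewest and is eliminated.
Round 3: B 20, D 15. B has a majority.

B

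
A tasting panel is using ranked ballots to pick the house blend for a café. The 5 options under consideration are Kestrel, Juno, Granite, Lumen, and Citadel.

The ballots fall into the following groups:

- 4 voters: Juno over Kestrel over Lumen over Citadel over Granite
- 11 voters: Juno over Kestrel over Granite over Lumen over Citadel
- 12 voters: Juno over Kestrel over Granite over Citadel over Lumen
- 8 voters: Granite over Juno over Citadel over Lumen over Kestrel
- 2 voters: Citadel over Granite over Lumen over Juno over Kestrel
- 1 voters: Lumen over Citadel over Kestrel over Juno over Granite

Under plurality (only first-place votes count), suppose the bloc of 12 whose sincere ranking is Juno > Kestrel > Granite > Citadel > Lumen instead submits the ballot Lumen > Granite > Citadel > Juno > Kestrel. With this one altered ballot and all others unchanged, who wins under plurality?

First-place totals with the altered ballot: Kestrel 0, Juno 15, Granite 8, Lumen 13, Citadel 2.
The winner is unchanged: still Juno.

Juno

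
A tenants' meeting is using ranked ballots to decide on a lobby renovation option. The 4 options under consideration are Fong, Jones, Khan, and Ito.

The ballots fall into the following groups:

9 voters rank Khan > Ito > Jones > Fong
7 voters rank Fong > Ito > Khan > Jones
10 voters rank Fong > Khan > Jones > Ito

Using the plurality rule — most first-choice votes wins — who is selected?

First-place vote totals:
  Fong: 17
  Jones: 0
  Khan: 9
  Ito: 0
Fong has the most first-place votes.

Fong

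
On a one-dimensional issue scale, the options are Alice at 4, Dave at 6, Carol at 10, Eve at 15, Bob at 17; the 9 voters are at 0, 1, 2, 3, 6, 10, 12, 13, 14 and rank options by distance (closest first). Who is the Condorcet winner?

With single-peaked preferences on a line, the Condorcet winner is the candidate closest to the median voter.
The median voter (position 6) is closest to Dave at 6.
Check: Dave vs Eve — voters closer to Dave: 6 of 9.

Dave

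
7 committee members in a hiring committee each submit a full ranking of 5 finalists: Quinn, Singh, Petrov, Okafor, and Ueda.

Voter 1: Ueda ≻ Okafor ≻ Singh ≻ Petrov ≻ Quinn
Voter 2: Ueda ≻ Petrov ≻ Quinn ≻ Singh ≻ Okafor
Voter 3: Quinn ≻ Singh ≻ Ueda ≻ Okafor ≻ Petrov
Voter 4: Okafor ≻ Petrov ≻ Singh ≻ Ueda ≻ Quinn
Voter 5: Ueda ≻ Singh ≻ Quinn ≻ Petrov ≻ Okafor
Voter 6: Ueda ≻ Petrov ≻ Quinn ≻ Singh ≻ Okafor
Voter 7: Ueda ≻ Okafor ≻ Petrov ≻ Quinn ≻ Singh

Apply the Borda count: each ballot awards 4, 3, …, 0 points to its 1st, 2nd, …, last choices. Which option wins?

Ueda

Borda scores:
  Quinn: 0 + 2 + 4 + 0 + 2 + 2 + 1 = 11
  Singh: 2 + 1 + 3 + 2 + 3 + 1 + 0 = 12
  Petrov: 1 + 3 + 0 + 3 + 1 + 3 + 2 = 13
  Okafor: 3 + 0 + 1 + 4 + 0 + 0 + 3 = 11
  Ueda: 4 + 4 + 2 + 1 + 4 + 4 + 4 = 23
Ueda has the highest total.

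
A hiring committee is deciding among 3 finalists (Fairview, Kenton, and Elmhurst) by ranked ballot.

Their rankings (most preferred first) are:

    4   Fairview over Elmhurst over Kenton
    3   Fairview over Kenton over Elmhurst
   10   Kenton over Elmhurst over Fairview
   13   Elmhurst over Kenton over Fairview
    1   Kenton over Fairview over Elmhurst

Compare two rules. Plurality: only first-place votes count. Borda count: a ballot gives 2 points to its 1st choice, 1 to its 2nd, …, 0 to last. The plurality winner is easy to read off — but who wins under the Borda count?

Plurality first-place counts: Fairview 7, Kenton 11, Elmhurst 13 → Elmhurst.
Borda totals: Fairview 15, Kenton 38, Elmhurst 40 → Elmhurst.

Elmhurst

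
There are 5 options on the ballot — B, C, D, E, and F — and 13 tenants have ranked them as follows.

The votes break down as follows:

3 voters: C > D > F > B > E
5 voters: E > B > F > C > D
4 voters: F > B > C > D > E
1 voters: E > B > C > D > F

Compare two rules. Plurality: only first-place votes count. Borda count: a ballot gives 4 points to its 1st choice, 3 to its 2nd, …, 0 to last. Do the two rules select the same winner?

No

Plurality first-place counts: B 0, C 3, D 0, E 6, F 4 → E.
Borda totals: B 33, C 27, D 14, E 24, F 32 → B.
The two rules disagree: plurality picks E, Borda picks B.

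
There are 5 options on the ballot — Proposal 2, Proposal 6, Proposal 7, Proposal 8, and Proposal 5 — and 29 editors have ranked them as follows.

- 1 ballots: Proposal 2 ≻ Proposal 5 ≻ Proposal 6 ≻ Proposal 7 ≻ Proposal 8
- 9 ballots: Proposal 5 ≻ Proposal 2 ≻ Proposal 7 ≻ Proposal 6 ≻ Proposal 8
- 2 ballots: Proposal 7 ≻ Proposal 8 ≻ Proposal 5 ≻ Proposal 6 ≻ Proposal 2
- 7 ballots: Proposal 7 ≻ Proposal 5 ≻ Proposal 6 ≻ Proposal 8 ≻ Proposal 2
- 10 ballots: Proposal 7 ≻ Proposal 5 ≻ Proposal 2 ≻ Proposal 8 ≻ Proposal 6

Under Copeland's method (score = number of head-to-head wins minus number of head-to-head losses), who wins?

Proposal 7

Pairwise results:
  Proposal 2 vs Proposal 6: Proposal 2 wins 20–9.
  Proposal 2 vs Proposal 7: Proposal 7 wins 19–10.
  Proposal 2 vs Proposal 8: Proposal 2 wins 20–9.
  Proposal 2 vs Proposal 5: Proposal 5 wins 28–1.
  Proposal 6 vs Proposal 7: Proposal 7 wins 28–1.
  Proposal 6 vs Proposal 8: Proposal 6 wins 17–12.
  Proposal 6 vs Proposal 5: Proposal 5 wins 29–0.
  Proposal 7 vs Proposal 8: Proposal 7 wins 29–0.
  Proposal 7 vs Proposal 5: Proposal 7 wins 19–10.
  Proposal 8 vs Proposal 5: Proposal 5 wins 27–2.
Copeland scores (wins − losses):
  Proposal 2: 2 − 2 = 0
  Proposal 6: 1 − 3 = -2
  Proposal 7: 4 − 0 = 4
  Proposal 8: 0 − 4 = -4
  Proposal 5: 3 − 1 = 2
Proposal 7 has the best Copeland score.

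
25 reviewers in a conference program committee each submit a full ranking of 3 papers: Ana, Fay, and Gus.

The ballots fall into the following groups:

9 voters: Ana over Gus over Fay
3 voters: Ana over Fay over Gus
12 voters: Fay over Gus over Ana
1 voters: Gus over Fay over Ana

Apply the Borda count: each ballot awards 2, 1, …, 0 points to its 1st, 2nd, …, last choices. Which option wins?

Borda scores:
  Ana: 9·2 + 3·2 + 12·0 + 0 = 24
  Fay: 9·0 + 3·1 + 12·2 + 1 = 28
  Gus: 9·1 + 3·0 + 12·1 + 2 = 23
Fay has the highest total.

Fay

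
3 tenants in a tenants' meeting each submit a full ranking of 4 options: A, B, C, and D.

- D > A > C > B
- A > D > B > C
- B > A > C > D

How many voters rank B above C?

Ballots ranking B above C: 2.
Ballots ranking C above B: 1.
So 2 of 3 voters prefer B to C.

2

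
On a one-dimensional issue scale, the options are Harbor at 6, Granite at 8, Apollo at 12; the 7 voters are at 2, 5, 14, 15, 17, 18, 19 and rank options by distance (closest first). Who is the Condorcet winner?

Apollo

With single-peaked preferences on a line, the Condorcet winner is the candidate closest to the median voter.
The median voter (position 15) is closest to Apollo at 12.
Check: Apollo vs Granite — voters closer to Apollo: 5 of 7.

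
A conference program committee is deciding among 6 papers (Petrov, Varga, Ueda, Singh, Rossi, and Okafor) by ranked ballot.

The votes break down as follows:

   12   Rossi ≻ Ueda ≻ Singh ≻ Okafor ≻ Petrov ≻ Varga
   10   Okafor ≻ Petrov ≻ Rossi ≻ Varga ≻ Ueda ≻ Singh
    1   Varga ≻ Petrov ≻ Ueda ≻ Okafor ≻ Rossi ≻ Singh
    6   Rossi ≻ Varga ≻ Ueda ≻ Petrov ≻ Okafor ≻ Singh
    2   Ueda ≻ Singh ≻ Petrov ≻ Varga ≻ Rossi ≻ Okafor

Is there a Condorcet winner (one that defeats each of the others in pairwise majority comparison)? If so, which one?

Head-to-head results (31 voters total):
Petrov vs Varga: Petrov wins 24–7.
Petrov vs Ueda: Ueda wins 20–11.
Petrov vs Singh: Petrov wins 17–14.
Petrov vs Rossi: Rossi wins 18–13.
Petrov vs Okafor: Okafor wins 22–9.
Varga vs Ueda: Varga wins 17–14.
Varga vs Singh: Varga wins 17–14.
Varga vs Rossi: Rossi wins 28–3.
Varga vs Okafor: Okafor wins 22–9.
Ueda vs Singh: Ueda wins 31–0.
Ueda vs Rossi: Rossi wins 28–3.
Ueda vs Okafor: Ueda wins 21–10.
Singh vs Rossi: Rossi wins 29–2.
Singh vs Okafor: Okafor wins 17–14.
Rossi vs Okafor: Rossi wins 20–11.
Rossi beats each rival — Petrov (18–13), Varga (28–3), Ueda (28–3), Singh (29–2), Okafor (20–11) — so Rossi is the Condorcet winner.

Rossi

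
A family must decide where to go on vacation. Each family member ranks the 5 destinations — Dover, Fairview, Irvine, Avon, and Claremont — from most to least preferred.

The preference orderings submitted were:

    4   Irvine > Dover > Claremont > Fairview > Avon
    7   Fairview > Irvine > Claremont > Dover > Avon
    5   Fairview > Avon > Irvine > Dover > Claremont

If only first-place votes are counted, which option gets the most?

First-place vote totals:
  Dover: 0
  Fairview: 12
  Irvine: 4
  Avon: 0
  Claremont: 0
Fairview has the most first-place votes.

Fairview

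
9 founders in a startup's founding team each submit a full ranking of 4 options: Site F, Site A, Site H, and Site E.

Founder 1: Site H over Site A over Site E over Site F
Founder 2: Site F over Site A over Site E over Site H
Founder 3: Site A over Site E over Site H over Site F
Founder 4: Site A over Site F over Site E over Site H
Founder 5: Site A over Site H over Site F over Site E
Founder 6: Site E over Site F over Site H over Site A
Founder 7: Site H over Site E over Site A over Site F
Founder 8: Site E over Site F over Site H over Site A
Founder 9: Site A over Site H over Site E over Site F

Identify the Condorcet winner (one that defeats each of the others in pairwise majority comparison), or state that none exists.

Head-to-head results (9 voters total):
Site F vs Site A: Site A wins 6–3.
Site F vs Site H: Site H wins 5–4.
Site F vs Site E: Site E wins 6–3.
Site A vs Site H: Site A wins 5–4.
Site A vs Site E: Site A wins 6–3.
Site H vs Site E: Site E wins 5–4.
Site A beats each rival — Site F (6–3), Site H (5–4), Site E (6–3) — so Site A is the Condorcet winner.

Site A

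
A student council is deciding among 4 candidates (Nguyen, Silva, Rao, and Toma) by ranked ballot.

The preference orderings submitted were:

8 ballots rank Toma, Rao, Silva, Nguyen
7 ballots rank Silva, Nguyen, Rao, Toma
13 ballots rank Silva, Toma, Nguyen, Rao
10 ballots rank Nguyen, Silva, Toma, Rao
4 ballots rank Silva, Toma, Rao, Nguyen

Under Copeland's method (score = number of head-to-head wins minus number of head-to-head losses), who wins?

Pairwise results:
  Nguyen vs Silva: Silva wins 32–10.
  Nguyen vs Rao: Nguyen wins 30–12.
  Nguyen vs Toma: Toma wins 25–17.
  Silva vs Rao: Silva wins 34–8.
  Silva vs Toma: Silva wins 34–8.
  Rao vs Toma: Toma wins 35–7.
Copeland scores (wins − losses):
  Nguyen: 1 − 2 = -1
  Silva: 3 − 0 = 3
  Rao: 0 − 3 = -3
  Toma: 2 − 1 = 1
Silva has the best Copeland score.

Silva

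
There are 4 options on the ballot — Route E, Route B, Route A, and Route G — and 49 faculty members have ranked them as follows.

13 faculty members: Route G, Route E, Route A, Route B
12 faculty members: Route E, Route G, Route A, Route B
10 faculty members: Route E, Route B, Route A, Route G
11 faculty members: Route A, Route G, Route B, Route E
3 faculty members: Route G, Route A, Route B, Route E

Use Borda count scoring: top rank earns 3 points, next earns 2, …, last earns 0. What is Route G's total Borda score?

94

Borda scores:
  Route E: 13·2 + 12·3 + 10·3 + 11·0 + 3·0 = 92
  Route B: 13·0 + 12·0 + 10·2 + 11·1 + 3·1 = 34
  Route A: 13·1 + 12·1 + 10·1 + 11·3 + 3·2 = 74
  Route G: 13·3 + 12·2 + 10·0 + 11·2 + 3·3 = 94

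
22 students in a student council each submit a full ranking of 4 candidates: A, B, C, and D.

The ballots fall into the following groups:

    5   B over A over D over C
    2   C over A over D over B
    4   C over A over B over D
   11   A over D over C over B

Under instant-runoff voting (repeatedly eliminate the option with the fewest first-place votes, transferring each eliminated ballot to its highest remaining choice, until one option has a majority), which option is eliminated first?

Round 1: A 11, C 6, B 5, D 0. D has the fewest and is eliminated.
Round 2: A 11, C 6, B 5. B has the fewest and is eliminated.
Round 3: A 16, C 6. A has a majority.

D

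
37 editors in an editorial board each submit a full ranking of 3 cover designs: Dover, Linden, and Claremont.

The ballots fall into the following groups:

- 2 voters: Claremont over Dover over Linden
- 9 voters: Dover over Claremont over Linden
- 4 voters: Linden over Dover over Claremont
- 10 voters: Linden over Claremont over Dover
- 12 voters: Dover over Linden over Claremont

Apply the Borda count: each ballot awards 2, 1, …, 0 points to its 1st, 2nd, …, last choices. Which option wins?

Dover

Borda scores:
  Dover: 2·1 + 9·2 + 4·1 + 10·0 + 12·2 = 48
  Linden: 2·0 + 9·0 + 4·2 + 10·2 + 12·1 = 40
  Claremont: 2·2 + 9·1 + 4·0 + 10·1 + 12·0 = 23
Dover has the highest total.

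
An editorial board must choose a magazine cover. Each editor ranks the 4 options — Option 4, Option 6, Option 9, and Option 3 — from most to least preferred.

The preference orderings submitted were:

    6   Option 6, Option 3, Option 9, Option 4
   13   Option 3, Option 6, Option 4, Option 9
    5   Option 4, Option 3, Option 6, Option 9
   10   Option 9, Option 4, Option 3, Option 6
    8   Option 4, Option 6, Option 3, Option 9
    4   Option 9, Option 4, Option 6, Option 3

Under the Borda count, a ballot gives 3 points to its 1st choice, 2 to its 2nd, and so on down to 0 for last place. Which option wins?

Option 4

Borda scores:
  Option 4: 6·0 + 13·1 + 5·3 + 10·2 + 8·3 + 4·2 = 80
  Option 6: 6·3 + 13·2 + 5·1 + 10·0 + 8·2 + 4·1 = 69
  Option 9: 6·1 + 13·0 + 5·0 + 10·3 + 8·0 + 4·3 = 48
  Option 3: 6·2 + 13·3 + 5·2 + 10·1 + 8·1 + 4·0 = 79
Option 4 has the highest total.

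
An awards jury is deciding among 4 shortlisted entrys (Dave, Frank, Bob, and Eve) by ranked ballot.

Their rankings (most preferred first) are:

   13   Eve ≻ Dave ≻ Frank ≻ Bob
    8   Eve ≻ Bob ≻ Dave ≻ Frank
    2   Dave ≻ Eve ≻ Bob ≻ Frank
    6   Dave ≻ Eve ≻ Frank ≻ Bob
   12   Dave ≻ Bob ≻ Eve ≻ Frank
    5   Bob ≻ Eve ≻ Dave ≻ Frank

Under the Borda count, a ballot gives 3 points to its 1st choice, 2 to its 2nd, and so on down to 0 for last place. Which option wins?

Eve

Borda scores:
  Dave: 13·2 + 8·1 + 2·3 + 6·3 + 12·3 + 5·1 = 99
  Frank: 13·1 + 8·0 + 2·0 + 6·1 + 12·0 + 5·0 = 19
  Bob: 13·0 + 8·2 + 2·1 + 6·0 + 12·2 + 5·3 = 57
  Eve: 13·3 + 8·3 + 2·2 + 6·2 + 12·1 + 5·2 = 101
Eve has the highest total.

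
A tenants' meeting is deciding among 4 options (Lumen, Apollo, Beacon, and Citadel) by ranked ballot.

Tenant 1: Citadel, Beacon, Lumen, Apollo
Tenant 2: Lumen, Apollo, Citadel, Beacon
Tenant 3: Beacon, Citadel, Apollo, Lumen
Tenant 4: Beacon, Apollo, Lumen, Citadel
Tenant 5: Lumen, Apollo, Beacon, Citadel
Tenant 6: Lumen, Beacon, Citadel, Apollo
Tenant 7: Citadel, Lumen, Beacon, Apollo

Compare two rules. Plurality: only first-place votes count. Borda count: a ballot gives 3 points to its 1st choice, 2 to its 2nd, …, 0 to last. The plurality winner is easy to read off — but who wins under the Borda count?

Lumen

Plurality first-place counts: Lumen 3, Apollo 0, Beacon 2, Citadel 2 → Lumen.
Borda totals: Lumen 13, Apollo 7, Beacon 12, Citadel 10 → Lumen.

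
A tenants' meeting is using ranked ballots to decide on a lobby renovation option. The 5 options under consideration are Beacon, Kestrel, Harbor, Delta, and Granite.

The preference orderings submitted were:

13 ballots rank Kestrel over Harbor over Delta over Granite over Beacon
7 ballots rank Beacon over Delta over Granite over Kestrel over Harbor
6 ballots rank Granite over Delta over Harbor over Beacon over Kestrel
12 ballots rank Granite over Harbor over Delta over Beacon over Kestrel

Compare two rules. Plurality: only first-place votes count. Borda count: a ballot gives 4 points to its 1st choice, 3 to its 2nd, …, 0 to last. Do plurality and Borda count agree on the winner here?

Plurality first-place counts: Beacon 7, Kestrel 13, Harbor 0, Delta 0, Granite 18 → Granite.
Borda totals: Beacon 46, Kestrel 59, Harbor 87, Delta 89, Granite 99 → Granite.
The two rules agree on Granite.

Yes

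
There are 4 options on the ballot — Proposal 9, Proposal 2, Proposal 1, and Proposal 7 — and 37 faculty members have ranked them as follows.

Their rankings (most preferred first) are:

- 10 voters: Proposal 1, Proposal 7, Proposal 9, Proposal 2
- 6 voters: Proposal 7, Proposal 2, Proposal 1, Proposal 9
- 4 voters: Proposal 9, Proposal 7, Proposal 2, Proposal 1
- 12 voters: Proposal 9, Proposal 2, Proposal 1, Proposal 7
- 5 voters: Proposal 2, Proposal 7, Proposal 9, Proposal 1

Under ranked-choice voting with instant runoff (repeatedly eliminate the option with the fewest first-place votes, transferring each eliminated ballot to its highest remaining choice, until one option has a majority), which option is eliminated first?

Round 1: Proposal 9 16, Proposal 1 10, Proposal 7 6, Proposal 2 5. Proposal 2 has the fewest and is eliminated.
Round 2: Proposal 9 16, Proposal 7 11, Proposal 1 10. Proposal 1 has the fewest and is eliminated.
Round 3: Proposal 7 21, Proposal 9 16. Proposal 7 has a majority.

Proposal 2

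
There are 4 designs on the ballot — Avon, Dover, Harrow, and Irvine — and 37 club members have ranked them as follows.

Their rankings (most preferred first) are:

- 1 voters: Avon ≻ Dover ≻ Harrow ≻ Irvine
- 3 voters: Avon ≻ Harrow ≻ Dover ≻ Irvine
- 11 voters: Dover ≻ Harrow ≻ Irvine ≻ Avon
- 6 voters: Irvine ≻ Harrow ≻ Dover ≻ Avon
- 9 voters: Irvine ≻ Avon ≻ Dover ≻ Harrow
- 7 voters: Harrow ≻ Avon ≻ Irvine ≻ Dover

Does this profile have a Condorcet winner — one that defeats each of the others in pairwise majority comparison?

No

Head-to-head results (37 voters total):
Avon vs Dover: Avon wins 20–17.
Avon vs Harrow: Harrow wins 24–13.
Avon vs Irvine: Irvine wins 26–11.
Dover vs Harrow: Dover wins 21–16.
Dover vs Irvine: Irvine wins 22–15.
Harrow vs Irvine: Harrow wins 22–15.
No candidate beats all others: Avon beats Dover beats Harrow beats Avon, a majority cycle.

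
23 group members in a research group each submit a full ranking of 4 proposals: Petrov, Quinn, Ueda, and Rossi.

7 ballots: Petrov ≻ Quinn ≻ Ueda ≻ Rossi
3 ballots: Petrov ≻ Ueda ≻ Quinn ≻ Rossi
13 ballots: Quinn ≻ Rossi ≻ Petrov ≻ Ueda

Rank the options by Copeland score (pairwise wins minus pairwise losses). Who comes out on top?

Pairwise results:
  Petrov vs Quinn: Quinn wins 13–10.
  Petrov vs Ueda: Petrov wins 23–0.
  Petrov vs Rossi: Rossi wins 13–10.
  Quinn vs Ueda: Quinn wins 20–3.
  Quinn vs Rossi: Quinn wins 23–0.
  Ueda vs Rossi: Rossi wins 13–10.
Copeland scores (wins − losses):
  Petrov: 1 − 2 = -1
  Quinn: 3 − 0 = 3
  Ueda: 0 − 3 = -3
  Rossi: 2 − 1 = 1
Quinn has the best Copeland score.

Quinn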